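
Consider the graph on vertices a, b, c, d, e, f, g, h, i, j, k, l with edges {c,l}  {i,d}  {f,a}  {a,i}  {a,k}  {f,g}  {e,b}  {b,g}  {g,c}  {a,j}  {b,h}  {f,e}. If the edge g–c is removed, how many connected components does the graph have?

2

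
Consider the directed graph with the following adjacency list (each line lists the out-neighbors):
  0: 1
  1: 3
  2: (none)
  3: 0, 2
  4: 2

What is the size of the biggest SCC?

{0, 1, 3} are all mutually reachable — one SCC of size 3.
{4} is an SCC by itself.
{2} is an SCC by itself.
The largest has 3 vertices.

3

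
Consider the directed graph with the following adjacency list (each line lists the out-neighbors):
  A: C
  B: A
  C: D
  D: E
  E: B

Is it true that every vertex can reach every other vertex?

From B we can reach every vertex (A, B, C, D, E), and every vertex can reach B (A, B, C, D, E). So the whole graph is one strongly connected component.

Yes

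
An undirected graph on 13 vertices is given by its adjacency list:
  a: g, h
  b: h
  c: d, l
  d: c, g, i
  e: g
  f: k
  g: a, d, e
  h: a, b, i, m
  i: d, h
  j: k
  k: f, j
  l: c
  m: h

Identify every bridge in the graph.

The edges on the cycle h-a-g-d-i-h are not bridges since each lies on that cycle.
But removing h-m disconnects h from m; removing k-j disconnects k from j; removing c-l disconnects c from l; removing h-b disconnects h from b — these are bridges.
In total 7 edges are bridges.

b-h, c-d, c-l, e-g, f-k, h-m, j-k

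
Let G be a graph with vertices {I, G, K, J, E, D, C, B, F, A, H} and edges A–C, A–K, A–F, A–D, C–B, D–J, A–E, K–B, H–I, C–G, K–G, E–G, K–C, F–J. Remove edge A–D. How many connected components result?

A and D are still connected via A-F-J-D, so the component count stays at 2.

2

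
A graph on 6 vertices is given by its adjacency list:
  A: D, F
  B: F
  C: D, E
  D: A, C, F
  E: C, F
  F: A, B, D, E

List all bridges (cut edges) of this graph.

B-F

The edges on the cycle F-E-C-D-F are not bridges since each lies on that cycle.
But removing B-F disconnects B from F — this is a bridge.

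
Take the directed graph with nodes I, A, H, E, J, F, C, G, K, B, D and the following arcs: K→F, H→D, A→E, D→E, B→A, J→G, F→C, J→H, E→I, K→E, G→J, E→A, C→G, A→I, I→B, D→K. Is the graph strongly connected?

There is no directed path from E to F, so the graph is not strongly connected.

No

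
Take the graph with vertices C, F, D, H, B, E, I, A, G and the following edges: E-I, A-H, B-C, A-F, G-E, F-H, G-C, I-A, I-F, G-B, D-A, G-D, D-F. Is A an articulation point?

Deleting A leaves 1 component (was 1) (its neighbors D, F, H, I remain connected to each other), so A is not a cut vertex.

No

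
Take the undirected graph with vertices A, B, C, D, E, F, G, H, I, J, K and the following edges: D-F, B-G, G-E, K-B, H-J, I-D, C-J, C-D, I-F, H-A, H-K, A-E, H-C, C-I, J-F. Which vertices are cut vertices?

H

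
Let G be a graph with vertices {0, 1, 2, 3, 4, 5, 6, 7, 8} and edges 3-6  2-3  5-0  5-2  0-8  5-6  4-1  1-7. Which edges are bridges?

The edges on the cycle 5-2-3-6-5 are not bridges since each lies on that cycle.
But removing 0-8 disconnects 0 from 8; removing 4-1 disconnects 4 from 1; removing 5-0 disconnects 5 from 0; removing 7-1 disconnects 7 from 1 — these are bridges.

0-5, 0-8, 1-4, 1-7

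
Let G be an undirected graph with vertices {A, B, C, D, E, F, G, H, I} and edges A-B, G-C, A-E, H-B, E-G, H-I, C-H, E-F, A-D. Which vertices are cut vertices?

A, E, H

Removing A increases the component count from 1 to 2, so A is a cut vertex.
Removing E increases the component count from 1 to 2, so E is a cut vertex.
Removing H increases the component count from 1 to 2, so H is a cut vertex.
By contrast removing B leaves 1 component; it is not a cut vertex. No other vertex is a cut vertex either.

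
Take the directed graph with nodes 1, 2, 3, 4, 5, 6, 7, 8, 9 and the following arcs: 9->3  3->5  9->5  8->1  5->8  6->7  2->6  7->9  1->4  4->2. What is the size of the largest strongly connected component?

{1, 2, 3, 4, 5, 6, 7, 8, 9} are all mutually reachable — one SCC of size 9.
The largest has 9 vertices.

9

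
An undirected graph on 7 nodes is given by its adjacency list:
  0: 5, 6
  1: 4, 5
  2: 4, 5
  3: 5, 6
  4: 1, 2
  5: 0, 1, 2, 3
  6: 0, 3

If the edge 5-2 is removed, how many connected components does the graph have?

5 and 2 are still connected via 5-1-4-2, so the component count stays at 1.

1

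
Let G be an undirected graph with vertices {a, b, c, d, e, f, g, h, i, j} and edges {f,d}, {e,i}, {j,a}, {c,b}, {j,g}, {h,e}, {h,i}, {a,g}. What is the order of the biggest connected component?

3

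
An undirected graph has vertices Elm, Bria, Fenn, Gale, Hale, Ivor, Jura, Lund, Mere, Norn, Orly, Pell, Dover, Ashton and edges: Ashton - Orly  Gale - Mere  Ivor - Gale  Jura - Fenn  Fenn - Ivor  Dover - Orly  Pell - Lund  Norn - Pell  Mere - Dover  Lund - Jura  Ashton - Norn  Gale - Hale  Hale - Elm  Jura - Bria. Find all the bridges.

The edges on the cycle Ashton-Norn-Pell-Lund-Jura-Fenn-Ivor-Gale-Mere-Dover-Orly-Ashton are not bridges since each lies on that cycle.
But removing Hale - Gale disconnects Hale from Gale; removing Hale - Elm disconnects Hale from Elm; removing Jura - Bria disconnects Jura from Bria — these are bridges.

Bria-Jura, Elm-Hale, Gale-Hale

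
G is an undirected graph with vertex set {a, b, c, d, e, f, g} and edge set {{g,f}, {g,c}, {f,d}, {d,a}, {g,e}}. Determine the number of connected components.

b is isolated — a component by itself.
Starting from a we can reach a, c, d, e, f, g. That is one component of size 6.
Total: 2 components.

2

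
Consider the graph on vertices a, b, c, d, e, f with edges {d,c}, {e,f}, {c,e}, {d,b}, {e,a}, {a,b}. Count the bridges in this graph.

The edges on the cycle d-c-e-a-b-d are not bridges since each lies on that cycle.
But removing e—f disconnects e from f — this is a bridge.

1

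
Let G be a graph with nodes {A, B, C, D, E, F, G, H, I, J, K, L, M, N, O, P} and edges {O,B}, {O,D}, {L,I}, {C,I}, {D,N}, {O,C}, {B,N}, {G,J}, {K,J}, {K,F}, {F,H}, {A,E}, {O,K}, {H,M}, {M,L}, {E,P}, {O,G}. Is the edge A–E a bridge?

Removing A–E leaves no path between A and E: the component count goes from 2 to 3. So it is a bridge.

Yes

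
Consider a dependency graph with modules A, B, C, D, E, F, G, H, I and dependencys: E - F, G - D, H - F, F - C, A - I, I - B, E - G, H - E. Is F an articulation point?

Deleting F raises the number of components from 2 to 3, so F is a cut vertex.

Yes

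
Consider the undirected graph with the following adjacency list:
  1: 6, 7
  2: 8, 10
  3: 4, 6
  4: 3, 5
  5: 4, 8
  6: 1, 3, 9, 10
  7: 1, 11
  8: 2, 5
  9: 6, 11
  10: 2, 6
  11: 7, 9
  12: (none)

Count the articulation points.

Removing 6 increases the component count from 2 to 3, so 6 is a cut vertex.
By contrast removing 9 leaves 2 components; it is not a cut vertex. No other vertex is a cut vertex either.

1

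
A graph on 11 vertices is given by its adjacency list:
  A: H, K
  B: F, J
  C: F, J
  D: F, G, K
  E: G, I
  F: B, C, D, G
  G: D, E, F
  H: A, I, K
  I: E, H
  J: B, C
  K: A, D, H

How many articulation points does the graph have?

Removing F increases the component count from 1 to 2, so F is a cut vertex.
By contrast removing I leaves 1 component; it is not a cut vertex. No other vertex is a cut vertex either.

1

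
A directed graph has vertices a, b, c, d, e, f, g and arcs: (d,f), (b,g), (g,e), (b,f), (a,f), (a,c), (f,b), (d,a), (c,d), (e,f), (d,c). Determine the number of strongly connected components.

{b, e, f, g} are all mutually reachable — one SCC of size 4.
{a, c, d} are all mutually reachable — one SCC of size 3.
That gives 2 strongly connected components.

2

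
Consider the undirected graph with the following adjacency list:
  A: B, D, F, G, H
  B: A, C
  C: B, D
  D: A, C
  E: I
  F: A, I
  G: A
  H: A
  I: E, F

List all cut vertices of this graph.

A, F, I

Removing A increases the component count from 1 to 4, so A is a cut vertex.
Removing F increases the component count from 1 to 2, so F is a cut vertex.
Removing I increases the component count from 1 to 2, so I is a cut vertex.
By contrast removing E leaves 1 component; it is not a cut vertex. No other vertex is a cut vertex either.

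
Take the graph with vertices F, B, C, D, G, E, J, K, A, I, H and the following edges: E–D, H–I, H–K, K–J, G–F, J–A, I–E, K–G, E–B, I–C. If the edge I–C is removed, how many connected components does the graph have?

Before removal there is 1 component.
I–C is a bridge — removing it separates I's side from C's side.
After removal: 2 components.

2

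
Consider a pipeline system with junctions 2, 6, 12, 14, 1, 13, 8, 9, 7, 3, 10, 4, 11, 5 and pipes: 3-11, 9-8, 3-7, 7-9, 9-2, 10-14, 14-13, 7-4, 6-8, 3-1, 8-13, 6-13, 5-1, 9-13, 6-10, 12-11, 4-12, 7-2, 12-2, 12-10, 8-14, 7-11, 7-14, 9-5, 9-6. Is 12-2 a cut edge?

No

After removing 12-2, the path 12-4-7-2 still connects them, so the edge is not a bridge.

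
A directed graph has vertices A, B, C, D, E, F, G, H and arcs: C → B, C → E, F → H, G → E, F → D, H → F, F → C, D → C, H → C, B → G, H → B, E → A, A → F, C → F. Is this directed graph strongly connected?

From D we can reach every vertex (A, B, C, D, E, F, G, H), and every vertex can reach D (A, B, C, D, E, F, G, H). So the whole graph is one strongly connected component.

Yes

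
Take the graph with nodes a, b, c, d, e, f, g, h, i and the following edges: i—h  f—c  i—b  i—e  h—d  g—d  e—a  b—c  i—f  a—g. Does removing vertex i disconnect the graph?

Yes

Deleting i raises the number of components from 1 to 2, so i is a cut vertex.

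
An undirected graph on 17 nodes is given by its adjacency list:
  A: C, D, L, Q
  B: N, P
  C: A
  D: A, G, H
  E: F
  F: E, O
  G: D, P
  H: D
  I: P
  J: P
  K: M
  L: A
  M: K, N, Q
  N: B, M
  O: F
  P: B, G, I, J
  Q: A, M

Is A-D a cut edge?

After removing A-D, the path A-Q-M-N-B-P-G-D still connects them, so the edge is not a bridge.

No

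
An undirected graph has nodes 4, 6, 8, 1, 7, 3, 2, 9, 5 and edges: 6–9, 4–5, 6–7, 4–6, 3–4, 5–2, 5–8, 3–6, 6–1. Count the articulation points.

3

Removing 4 increases the component count from 1 to 2, so 4 is a cut vertex.
Removing 5 increases the component count from 1 to 3, so 5 is a cut vertex.
Removing 6 increases the component count from 1 to 4, so 6 is a cut vertex.
By contrast removing 1 leaves 1 component; it is not a cut vertex. No other vertex is a cut vertex either.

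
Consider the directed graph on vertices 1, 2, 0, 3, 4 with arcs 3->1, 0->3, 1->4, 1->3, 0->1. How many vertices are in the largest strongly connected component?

{1, 3} are all mutually reachable — one SCC of size 2.
{0} is an SCC by itself.
{2} is an SCC by itself.
{4} is an SCC by itself.
The largest has 2 vertices.

2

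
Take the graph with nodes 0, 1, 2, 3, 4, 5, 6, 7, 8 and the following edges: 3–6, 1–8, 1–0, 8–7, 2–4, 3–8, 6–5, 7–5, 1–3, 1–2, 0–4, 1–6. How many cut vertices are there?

1

Removing 1 increases the component count from 1 to 2, so 1 is a cut vertex.
By contrast removing 0 leaves 1 component; it is not a cut vertex. No other vertex is a cut vertex either.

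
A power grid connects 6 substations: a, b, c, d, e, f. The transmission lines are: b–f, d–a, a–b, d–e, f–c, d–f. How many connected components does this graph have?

1

Starting from a we can reach a, b, c, d, e, f. That is one component of size 6.
Total: 1 component.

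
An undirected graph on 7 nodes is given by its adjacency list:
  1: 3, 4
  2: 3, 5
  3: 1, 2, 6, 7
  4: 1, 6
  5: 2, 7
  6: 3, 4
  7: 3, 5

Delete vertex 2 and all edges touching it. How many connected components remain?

1

With 2 gone, the remaining components are: {1, 3, 4, 5, 6, 7}.
That is 1 component.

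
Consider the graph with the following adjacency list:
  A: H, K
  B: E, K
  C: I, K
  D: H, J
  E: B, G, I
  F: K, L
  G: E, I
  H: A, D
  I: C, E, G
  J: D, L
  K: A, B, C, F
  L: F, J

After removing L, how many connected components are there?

With L gone, the remaining components are: {A, B, C, D, E, F, G, H, I, J, K}.
That is 1 component.

1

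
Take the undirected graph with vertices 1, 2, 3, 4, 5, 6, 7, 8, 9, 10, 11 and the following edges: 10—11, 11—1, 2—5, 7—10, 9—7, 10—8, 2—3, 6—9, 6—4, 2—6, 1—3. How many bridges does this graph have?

3

The edges on the cycle 2-6-9-7-10-11-1-3-2 are not bridges since each lies on that cycle.
But removing 6—4 disconnects 6 from 4; removing 8—10 disconnects 8 from 10; removing 2—5 disconnects 2 from 5 — these are bridges.
That makes 3 bridges.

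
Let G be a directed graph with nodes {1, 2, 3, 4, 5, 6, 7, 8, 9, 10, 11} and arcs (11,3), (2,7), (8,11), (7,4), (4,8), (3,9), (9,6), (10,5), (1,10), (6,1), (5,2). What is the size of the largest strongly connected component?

{1, 2, 3, 4, 5, 6, 7, 8, 9, 10, 11} are all mutually reachable — one SCC of size 11.
The largest has 11 vertices.

11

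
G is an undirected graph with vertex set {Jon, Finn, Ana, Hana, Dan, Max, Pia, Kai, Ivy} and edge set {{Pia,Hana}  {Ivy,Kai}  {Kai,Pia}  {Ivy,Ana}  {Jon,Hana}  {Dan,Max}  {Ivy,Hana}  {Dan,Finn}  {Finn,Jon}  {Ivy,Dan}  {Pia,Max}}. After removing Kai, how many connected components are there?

1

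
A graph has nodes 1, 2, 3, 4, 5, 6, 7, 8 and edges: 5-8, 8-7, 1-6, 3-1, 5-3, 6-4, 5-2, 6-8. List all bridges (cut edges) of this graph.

The edges on the cycle 5-3-1-6-8-5 are not bridges since each lies on that cycle.
But removing 8-7 disconnects 8 from 7; removing 6-4 disconnects 6 from 4; removing 5-2 disconnects 5 from 2 — these are bridges.

2-5, 4-6, 7-8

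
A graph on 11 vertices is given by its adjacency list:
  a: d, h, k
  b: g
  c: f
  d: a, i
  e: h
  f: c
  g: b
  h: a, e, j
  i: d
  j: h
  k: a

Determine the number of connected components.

Starting from c we can reach c, f. That is one component of size 2.
Starting from b we can reach b, g. That is one component of size 2.
Starting from a we can reach a, d, e, h, i, j, k. That is one component of size 7.
Total: 3 components.

3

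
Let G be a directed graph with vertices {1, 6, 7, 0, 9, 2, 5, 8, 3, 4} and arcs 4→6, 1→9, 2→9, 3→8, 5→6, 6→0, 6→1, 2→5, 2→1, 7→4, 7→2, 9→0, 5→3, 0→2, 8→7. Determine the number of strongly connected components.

1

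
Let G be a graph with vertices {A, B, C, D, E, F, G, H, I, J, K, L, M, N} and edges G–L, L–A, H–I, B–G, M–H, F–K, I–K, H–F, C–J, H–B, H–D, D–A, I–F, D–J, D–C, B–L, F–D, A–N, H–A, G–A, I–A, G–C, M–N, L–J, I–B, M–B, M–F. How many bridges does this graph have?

0

The edges on the cycle H-I-K-F-H are not bridges since each lies on that cycle.
Every edge lies on some cycle, so there are no bridges.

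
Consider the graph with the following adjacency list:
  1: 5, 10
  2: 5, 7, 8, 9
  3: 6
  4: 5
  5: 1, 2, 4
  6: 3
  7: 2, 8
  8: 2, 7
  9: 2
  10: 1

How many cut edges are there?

6

The edges on the cycle 7-2-8-7 are not bridges since each lies on that cycle.
But removing 2-5 disconnects 2 from 5; removing 5-1 disconnects 5 from 1; removing 6-3 disconnects 6 from 3; removing 1-10 disconnects 1 from 10 — these are bridges.
In total 6 edges are bridges.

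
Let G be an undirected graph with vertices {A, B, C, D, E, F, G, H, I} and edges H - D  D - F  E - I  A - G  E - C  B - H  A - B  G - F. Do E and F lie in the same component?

No

The component containing E is {C, E, I}, and F is not in it.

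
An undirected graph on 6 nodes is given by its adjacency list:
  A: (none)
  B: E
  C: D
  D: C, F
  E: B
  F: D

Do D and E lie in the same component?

No

The component containing D is {C, D, F}, and E is not in it.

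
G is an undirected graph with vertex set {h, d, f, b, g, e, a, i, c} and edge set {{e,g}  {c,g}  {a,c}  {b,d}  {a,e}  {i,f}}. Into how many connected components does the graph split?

h is isolated — a component by itself.
Starting from f we can reach f, i. That is one component of size 2.
Starting from b we can reach b, d. That is one component of size 2.
Starting from a we can reach a, c, e, g. That is one component of size 4.
Total: 4 components.

4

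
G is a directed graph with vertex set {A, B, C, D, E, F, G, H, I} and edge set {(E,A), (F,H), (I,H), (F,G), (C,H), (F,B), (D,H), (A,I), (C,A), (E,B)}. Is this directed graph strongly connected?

No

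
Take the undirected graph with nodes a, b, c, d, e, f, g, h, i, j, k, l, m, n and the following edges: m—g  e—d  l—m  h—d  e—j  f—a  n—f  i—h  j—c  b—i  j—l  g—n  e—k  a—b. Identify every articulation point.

Removing e increases the component count from 1 to 2, so e is a cut vertex.
Removing j increases the component count from 1 to 2, so j is a cut vertex.
By contrast removing f leaves 1 component; it is not a cut vertex. No other vertex is a cut vertex either.

e, j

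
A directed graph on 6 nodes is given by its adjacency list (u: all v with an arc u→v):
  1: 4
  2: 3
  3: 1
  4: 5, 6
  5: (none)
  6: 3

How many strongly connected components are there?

{1, 3, 4, 6} are all mutually reachable — one SCC of size 4.
{5} is an SCC by itself.
{2} is an SCC by itself.
That gives 3 strongly connected components.

3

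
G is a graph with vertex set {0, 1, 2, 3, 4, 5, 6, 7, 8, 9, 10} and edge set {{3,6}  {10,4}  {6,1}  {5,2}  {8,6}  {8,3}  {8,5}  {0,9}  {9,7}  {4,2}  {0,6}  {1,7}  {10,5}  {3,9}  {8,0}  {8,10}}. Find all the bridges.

The edges on the cycle 8-10-4-2-5-8 are not bridges since each lies on that cycle.
Every edge lies on some cycle, so there are no bridges.

none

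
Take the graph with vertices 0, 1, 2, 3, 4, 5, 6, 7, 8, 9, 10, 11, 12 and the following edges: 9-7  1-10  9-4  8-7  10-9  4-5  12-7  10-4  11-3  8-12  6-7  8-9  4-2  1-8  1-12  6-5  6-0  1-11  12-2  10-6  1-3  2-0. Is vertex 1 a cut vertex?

Deleting 1 raises the number of components from 1 to 2, so 1 is a cut vertex.

Yes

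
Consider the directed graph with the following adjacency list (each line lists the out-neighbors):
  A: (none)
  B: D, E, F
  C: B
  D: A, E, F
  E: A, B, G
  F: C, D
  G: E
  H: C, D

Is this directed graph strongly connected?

There is no directed path from G to H, so the graph is not strongly connected.

No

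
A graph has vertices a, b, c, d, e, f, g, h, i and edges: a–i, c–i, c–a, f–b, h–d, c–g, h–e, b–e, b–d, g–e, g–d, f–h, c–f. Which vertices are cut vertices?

Removing c increases the component count from 1 to 2, so c is a cut vertex.
By contrast removing i leaves 1 component; it is not a cut vertex. No other vertex is a cut vertex either.

c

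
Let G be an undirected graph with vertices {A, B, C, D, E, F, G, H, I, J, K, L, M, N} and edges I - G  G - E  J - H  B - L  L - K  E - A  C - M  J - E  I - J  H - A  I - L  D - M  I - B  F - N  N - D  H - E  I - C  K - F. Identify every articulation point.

I

Removing I increases the component count from 1 to 2, so I is a cut vertex.
By contrast removing A leaves 1 component; it is not a cut vertex. No other vertex is a cut vertex either.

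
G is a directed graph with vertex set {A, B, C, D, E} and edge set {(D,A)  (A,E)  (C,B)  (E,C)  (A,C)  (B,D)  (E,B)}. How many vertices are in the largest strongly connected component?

5

{A, B, C, D, E} are all mutually reachable — one SCC of size 5.
The largest has 5 vertices.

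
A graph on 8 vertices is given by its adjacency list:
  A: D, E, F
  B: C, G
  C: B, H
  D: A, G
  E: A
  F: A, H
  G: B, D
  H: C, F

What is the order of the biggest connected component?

Starting from A we can reach A, B, C, D, E, F, G, H. That is one component of size 8.
The largest has 8 vertices.

8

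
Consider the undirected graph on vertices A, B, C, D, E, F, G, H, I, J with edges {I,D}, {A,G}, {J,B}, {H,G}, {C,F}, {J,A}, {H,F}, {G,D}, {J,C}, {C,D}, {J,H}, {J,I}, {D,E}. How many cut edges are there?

The edges on the cycle J-C-F-H-J are not bridges since each lies on that cycle.
But removing J - B disconnects J from B; removing D - E disconnects D from E — these are bridges.
That makes 2 bridges.

2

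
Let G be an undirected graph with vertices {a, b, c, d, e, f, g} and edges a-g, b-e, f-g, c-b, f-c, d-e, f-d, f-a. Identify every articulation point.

Removing f increases the component count from 1 to 2, so f is a cut vertex.
By contrast removing g leaves 1 component; it is not a cut vertex. No other vertex is a cut vertex either.

f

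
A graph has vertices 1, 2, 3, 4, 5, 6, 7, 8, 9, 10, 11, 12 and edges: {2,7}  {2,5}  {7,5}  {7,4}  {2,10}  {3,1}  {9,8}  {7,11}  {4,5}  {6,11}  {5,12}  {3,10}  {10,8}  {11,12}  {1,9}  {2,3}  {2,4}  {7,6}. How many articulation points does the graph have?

1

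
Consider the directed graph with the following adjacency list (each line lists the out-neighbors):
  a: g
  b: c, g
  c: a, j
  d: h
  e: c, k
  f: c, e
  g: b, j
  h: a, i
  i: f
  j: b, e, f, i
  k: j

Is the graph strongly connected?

There is no directed path from g to h, so the graph is not strongly connected.

No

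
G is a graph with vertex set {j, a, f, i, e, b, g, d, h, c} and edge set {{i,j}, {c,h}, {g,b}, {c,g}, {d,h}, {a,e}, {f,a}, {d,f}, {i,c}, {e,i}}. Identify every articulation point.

c, g, i

Removing c increases the component count from 1 to 2, so c is a cut vertex.
Removing g increases the component count from 1 to 2, so g is a cut vertex.
Removing i increases the component count from 1 to 2, so i is a cut vertex.
By contrast removing a leaves 1 component; it is not a cut vertex. No other vertex is a cut vertex either.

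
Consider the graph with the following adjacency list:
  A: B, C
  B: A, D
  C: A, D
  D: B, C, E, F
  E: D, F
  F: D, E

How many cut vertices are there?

Removing D increases the component count from 1 to 2, so D is a cut vertex.
By contrast removing E leaves 1 component; it is not a cut vertex. No other vertex is a cut vertex either.

1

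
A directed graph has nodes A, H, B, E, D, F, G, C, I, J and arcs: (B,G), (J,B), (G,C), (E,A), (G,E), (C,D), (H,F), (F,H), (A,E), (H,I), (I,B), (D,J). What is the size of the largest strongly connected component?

5

{B, C, D, G, J} are all mutually reachable — one SCC of size 5.
{F, H} are all mutually reachable — one SCC of size 2.
{A, E} are all mutually reachable — one SCC of size 2.
{I} is an SCC by itself.
The largest has 5 vertices.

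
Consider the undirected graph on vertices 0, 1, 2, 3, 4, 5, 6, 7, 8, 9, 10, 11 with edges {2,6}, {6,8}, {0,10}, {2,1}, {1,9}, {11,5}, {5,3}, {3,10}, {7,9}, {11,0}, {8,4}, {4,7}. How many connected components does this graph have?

Starting from 0 we can reach 0, 3, 5, 10, 11. That is one component of size 5.
Starting from 1 we can reach 1, 2, 4, 6, 7, 8, 9. That is one component of size 7.
Total: 2 components.

2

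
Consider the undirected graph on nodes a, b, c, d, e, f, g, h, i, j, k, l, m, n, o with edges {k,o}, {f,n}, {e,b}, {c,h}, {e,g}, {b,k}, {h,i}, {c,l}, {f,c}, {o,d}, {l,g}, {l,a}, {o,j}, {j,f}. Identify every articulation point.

Removing c increases the component count from 2 to 3, so c is a cut vertex.
Removing f increases the component count from 2 to 3, so f is a cut vertex.
Removing h increases the component count from 2 to 3, so h is a cut vertex.
Likewise l, o are cut vertices.
By contrast removing e leaves 2 components; it is not a cut vertex. No other vertex is a cut vertex either.

c, f, h, l, o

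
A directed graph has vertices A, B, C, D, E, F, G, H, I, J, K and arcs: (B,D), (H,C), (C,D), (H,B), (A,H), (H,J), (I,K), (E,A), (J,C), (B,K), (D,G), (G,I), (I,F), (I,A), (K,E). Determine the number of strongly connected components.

2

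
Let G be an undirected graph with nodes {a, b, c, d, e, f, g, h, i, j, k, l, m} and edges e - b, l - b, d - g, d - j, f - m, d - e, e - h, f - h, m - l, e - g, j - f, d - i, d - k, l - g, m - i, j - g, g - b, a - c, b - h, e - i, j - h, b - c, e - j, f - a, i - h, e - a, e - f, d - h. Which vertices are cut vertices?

d

Removing d increases the component count from 1 to 2, so d is a cut vertex.
By contrast removing l leaves 1 component; it is not a cut vertex. No other vertex is a cut vertex either.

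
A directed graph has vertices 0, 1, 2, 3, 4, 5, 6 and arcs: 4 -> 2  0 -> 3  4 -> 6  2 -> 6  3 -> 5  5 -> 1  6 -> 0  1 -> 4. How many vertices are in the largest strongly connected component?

7

{0, 1, 2, 3, 4, 5, 6} are all mutually reachable — one SCC of size 7.
The largest has 7 vertices.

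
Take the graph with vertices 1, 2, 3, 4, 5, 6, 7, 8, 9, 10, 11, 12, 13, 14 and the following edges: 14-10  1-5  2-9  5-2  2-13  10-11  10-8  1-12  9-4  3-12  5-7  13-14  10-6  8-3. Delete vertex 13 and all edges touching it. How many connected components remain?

With 13 gone, the remaining components are: {1, 2, 3, 4, 5, 6, 7, 8, 9, 10, 11, 12, 14}.
That is 1 component.

1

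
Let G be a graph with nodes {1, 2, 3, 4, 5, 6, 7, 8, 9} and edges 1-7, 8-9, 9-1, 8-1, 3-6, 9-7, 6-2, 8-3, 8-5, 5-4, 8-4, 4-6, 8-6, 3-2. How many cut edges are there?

The edges on the cycle 8-9-7-1-8 are not bridges since each lies on that cycle.
Every edge lies on some cycle, so there are no bridges.

0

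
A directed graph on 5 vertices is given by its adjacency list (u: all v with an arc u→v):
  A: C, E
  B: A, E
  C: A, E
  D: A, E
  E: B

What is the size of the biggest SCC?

4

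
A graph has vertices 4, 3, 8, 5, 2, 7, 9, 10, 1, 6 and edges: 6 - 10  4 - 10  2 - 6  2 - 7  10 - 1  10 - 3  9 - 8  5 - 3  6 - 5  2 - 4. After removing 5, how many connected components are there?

2

With 5 gone, the remaining components are: {8, 9}; {1, 2, 3, 4, 6, 7, 10}.
That is 2 components.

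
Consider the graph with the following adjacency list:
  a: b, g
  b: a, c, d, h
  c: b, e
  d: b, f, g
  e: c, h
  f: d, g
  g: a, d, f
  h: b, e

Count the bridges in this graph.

0

The edges on the cycle b-a-g-f-d-b are not bridges since each lies on that cycle.
Every edge lies on some cycle, so there are no bridges.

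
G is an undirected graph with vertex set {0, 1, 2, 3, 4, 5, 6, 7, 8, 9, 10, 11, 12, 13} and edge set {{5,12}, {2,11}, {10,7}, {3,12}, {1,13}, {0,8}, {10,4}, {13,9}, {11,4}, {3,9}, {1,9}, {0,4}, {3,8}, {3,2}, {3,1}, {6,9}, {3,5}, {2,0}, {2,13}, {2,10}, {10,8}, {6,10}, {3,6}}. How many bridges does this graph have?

The edges on the cycle 3-5-12-3 are not bridges since each lies on that cycle.
But removing 7–10 disconnects 7 from 10 — this is a bridge.

1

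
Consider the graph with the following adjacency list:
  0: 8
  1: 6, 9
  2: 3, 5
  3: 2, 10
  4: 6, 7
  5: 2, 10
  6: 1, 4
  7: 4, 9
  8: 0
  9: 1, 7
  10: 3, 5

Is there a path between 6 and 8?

No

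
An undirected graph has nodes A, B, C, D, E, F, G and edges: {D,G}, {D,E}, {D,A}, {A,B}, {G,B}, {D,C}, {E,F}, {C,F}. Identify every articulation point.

D

Removing D increases the component count from 1 to 2, so D is a cut vertex.
By contrast removing B leaves 1 component; it is not a cut vertex. No other vertex is a cut vertex either.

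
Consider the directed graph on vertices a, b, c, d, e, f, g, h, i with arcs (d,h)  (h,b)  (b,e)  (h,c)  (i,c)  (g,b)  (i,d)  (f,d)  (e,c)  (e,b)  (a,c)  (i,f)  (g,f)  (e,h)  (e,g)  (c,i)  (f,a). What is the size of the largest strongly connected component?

9

{a, b, c, d, e, f, g, h, i} are all mutually reachable — one SCC of size 9.
The largest has 9 vertices.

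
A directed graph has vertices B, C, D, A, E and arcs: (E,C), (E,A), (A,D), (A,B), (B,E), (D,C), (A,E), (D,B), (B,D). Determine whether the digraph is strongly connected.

No

There is no directed path from C to B, so the graph is not strongly connected.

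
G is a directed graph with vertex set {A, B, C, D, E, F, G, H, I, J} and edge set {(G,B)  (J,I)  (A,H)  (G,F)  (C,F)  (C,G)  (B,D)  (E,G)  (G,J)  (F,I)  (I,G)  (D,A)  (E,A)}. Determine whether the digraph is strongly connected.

No

There is no directed path from B to G, so the graph is not strongly connected.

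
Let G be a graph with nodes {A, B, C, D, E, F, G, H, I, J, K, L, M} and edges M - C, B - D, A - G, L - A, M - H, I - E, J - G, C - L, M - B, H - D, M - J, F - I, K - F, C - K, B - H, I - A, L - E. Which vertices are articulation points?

Removing M increases the component count from 1 to 2, so M is a cut vertex.
By contrast removing K leaves 1 component; it is not a cut vertex. No other vertex is a cut vertex either.

M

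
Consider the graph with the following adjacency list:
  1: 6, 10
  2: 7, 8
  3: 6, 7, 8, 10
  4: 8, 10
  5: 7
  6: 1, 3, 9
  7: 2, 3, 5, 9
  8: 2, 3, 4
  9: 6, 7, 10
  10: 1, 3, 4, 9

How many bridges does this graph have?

1

The edges on the cycle 3-6-1-10-3 are not bridges since each lies on that cycle.
But removing 5-7 disconnects 5 from 7 — this is a bridge.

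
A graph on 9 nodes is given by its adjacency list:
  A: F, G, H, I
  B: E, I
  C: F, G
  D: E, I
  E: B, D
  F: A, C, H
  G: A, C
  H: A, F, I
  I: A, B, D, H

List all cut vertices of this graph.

I

Removing I increases the component count from 1 to 2, so I is a cut vertex.
By contrast removing H leaves 1 component; it is not a cut vertex. No other vertex is a cut vertex either.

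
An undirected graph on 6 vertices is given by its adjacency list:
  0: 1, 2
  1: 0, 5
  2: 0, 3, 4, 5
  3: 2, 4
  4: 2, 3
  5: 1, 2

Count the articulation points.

Removing 2 increases the component count from 1 to 2, so 2 is a cut vertex.
By contrast removing 1 leaves 1 component; it is not a cut vertex. No other vertex is a cut vertex either.

1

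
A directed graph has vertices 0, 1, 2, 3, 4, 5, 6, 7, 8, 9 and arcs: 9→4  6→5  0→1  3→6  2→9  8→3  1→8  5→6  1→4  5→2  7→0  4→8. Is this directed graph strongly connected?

There is no directed path from 1 to 0, so the graph is not strongly connected.

No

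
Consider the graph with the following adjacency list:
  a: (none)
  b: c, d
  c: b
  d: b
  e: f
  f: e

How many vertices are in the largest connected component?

3

a is isolated — a component by itself.
Starting from e we can reach e, f. That is one component of size 2.
Starting from b we can reach b, c, d. That is one component of size 3.
The largest has 3 vertices.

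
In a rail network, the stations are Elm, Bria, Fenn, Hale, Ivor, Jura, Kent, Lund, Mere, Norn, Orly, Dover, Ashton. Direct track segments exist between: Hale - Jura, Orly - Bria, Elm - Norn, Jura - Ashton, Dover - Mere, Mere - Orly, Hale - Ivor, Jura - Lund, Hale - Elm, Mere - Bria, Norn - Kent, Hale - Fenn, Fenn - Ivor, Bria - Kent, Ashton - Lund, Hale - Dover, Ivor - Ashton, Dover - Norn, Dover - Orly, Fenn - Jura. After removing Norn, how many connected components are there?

With Norn gone, the remaining components are: {Elm, Bria, Fenn, Hale, Ivor, Jura, Kent, Lund, Mere, Orly, Dover, Ashton}.
That is 1 component.

1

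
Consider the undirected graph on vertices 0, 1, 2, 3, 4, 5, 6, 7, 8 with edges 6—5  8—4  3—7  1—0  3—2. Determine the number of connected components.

4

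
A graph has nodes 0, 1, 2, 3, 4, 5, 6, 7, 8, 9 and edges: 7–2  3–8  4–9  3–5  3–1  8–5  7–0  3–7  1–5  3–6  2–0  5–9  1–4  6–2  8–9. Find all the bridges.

none

The edges on the cycle 3-1-4-9-5-3 are not bridges since each lies on that cycle.
Every edge lies on some cycle, so there are no bridges.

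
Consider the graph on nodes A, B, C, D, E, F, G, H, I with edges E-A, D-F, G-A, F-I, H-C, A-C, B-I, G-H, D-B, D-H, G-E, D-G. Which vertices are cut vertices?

Removing D increases the component count from 1 to 2, so D is a cut vertex.
By contrast removing G leaves 1 component; it is not a cut vertex. No other vertex is a cut vertex either.

D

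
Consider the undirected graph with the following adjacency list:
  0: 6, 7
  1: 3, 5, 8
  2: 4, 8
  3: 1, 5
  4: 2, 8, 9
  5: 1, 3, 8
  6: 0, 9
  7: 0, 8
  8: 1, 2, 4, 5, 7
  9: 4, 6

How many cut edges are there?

The edges on the cycle 8-1-3-5-8 are not bridges since each lies on that cycle.
Every edge lies on some cycle, so there are no bridges.

0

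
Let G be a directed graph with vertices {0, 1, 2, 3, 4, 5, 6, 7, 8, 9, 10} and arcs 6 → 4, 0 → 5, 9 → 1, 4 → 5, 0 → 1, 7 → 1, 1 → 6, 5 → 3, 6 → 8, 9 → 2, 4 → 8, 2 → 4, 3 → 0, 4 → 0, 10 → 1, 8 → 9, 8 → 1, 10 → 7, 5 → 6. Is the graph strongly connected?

No

There is no directed path from 6 to 10, so the graph is not strongly connected.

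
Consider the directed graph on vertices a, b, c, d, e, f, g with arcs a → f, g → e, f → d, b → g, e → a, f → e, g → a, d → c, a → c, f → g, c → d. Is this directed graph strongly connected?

There is no directed path from d to b, so the graph is not strongly connected.

No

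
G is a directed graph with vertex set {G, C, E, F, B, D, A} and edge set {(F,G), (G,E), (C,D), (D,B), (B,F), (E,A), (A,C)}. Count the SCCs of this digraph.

{A, B, C, D, E, F, G} are all mutually reachable — one SCC of size 7.
That gives 1 strongly connected component.

1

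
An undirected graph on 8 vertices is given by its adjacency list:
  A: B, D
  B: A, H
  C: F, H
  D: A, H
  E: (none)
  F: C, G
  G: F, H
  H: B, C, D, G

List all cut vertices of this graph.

H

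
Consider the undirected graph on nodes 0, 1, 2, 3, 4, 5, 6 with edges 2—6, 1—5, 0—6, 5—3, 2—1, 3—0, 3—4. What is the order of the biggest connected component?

Starting from 0 we can reach 0, 1, 2, 3, 4, 5, 6. That is one component of size 7.
The largest has 7 vertices.

7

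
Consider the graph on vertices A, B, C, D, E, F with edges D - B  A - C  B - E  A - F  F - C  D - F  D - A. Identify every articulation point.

B, D

Removing B increases the component count from 1 to 2, so B is a cut vertex.
Removing D increases the component count from 1 to 2, so D is a cut vertex.
By contrast removing C leaves 1 component; it is not a cut vertex. No other vertex is a cut vertex either.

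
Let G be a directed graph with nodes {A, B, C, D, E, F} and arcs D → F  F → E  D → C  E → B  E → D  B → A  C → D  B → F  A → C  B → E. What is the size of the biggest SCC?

6

{A, B, C, D, E, F} are all mutually reachable — one SCC of size 6.
The largest has 6 vertices.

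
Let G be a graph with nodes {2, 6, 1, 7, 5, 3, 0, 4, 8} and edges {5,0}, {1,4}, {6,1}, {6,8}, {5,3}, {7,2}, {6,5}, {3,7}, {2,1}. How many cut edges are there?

The edges on the cycle 6-5-3-7-2-1-6 are not bridges since each lies on that cycle.
But removing 6—8 disconnects 6 from 8; removing 1—4 disconnects 1 from 4; removing 0—5 disconnects 0 from 5 — these are bridges.
That makes 3 bridges.

3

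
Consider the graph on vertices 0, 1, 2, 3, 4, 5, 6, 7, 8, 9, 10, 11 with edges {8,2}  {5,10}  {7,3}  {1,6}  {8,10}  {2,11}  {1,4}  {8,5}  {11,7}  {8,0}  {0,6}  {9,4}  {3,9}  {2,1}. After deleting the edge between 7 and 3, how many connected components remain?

1

7 and 3 are still connected via 7-11-2-1-4-9-3, so the component count stays at 1.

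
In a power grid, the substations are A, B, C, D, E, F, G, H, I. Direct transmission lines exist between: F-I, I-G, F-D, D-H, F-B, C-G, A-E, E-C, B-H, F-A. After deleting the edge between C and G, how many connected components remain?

C and G are still connected via C-E-A-F-I-G, so the component count stays at 1.

1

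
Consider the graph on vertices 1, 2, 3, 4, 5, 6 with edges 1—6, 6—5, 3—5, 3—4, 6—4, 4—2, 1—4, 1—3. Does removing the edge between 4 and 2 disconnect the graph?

Yes

Removing 4—2 leaves no path between 4 and 2: the component count goes from 1 to 2. So it is a bridge.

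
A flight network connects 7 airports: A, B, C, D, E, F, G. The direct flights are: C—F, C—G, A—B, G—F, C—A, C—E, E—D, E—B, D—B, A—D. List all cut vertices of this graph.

Removing C increases the component count from 1 to 2, so C is a cut vertex.
By contrast removing G leaves 1 component; it is not a cut vertex. No other vertex is a cut vertex either.

C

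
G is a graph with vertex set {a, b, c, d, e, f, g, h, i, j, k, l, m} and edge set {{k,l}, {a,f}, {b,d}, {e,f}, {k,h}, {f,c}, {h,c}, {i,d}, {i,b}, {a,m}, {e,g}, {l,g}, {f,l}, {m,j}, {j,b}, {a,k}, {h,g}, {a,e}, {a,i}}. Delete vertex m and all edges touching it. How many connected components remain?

With m gone, the remaining components are: {a, b, c, d, e, f, g, h, i, j, k, l}.
That is 1 component.

1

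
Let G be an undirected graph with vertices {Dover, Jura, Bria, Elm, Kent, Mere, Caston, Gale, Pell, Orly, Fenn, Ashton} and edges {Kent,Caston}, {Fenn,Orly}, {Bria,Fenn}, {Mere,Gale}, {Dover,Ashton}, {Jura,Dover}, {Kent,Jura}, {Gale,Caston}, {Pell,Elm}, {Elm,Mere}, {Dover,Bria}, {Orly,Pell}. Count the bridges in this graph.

1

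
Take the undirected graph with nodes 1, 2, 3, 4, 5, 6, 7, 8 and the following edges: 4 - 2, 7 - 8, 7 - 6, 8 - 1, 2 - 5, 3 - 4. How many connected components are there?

Starting from 1 we can reach 1, 6, 7, 8. That is one component of size 4.
Starting from 2 we can reach 2, 3, 4, 5. That is one component of size 4.
Total: 2 components.

2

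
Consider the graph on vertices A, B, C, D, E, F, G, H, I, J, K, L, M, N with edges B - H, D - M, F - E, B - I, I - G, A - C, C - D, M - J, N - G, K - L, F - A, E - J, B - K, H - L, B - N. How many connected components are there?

2

Starting from B we can reach B, G, H, I, K, L, N. That is one component of size 7.
Starting from A we can reach A, C, D, E, F, J, M. That is one component of size 7.
Total: 2 components.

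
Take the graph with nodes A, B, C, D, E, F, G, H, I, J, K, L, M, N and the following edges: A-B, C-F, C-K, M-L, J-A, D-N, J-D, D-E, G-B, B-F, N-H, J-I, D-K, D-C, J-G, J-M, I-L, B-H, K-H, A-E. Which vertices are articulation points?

J

Removing J increases the component count from 1 to 2, so J is a cut vertex.
By contrast removing L leaves 1 component; it is not a cut vertex. No other vertex is a cut vertex either.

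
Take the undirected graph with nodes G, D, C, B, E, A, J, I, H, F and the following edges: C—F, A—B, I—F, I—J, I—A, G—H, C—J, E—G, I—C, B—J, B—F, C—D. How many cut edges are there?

3

The edges on the cycle I-A-B-F-I are not bridges since each lies on that cycle.
But removing G—H disconnects G from H; removing D—C disconnects D from C; removing G—E disconnects G from E — these are bridges.
That makes 3 bridges.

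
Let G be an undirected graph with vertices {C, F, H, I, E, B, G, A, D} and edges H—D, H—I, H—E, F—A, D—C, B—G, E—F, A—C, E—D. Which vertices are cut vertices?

H

Removing H increases the component count from 2 to 3, so H is a cut vertex.
By contrast removing I leaves 2 components; it is not a cut vertex. No other vertex is a cut vertex either.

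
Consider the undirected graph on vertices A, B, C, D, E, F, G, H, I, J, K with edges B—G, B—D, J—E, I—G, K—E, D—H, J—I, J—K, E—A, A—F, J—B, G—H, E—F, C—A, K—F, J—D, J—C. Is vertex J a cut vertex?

Deleting J raises the number of components from 1 to 2, so J is a cut vertex.

Yes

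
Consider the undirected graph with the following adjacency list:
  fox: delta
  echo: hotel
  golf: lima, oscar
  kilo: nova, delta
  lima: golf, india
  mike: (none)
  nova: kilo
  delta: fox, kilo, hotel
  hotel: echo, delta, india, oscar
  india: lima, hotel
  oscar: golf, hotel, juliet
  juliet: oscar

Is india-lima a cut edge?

After removing india-lima, the path india-hotel-oscar-golf-lima still connects them, so the edge is not a bridge.

No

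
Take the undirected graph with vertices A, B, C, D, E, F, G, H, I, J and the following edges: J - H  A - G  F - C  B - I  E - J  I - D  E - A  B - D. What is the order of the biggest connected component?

5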